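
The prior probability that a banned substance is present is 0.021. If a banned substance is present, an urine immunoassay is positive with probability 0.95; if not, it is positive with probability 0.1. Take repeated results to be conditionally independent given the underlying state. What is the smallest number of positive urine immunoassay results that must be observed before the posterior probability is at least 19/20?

Prior odds = 0.021/0.979 = 21/979.
Likelihood ratio of a positive = 0.95/0.1 = 9.5.
Target odds: 0.95 ÷ 0.05 = 19.
Require 9.5ⁿ ≥ 19 ÷ (21/979) = 18601/21.
9.5³ = 857.375 falls short of 18601/21 but 9.5⁴ = 8145.0625 reaches it, so n = 4.

4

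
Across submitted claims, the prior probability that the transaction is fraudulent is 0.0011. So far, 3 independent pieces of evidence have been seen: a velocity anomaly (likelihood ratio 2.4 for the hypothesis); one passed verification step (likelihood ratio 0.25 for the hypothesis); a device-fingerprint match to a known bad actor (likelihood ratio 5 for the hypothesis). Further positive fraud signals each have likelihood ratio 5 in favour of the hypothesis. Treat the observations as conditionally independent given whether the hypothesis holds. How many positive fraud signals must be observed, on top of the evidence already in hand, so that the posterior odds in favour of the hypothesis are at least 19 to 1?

6

Prior odds = 0.0011/0.9989 = 11/9989.
Combined Bayes factor of the evidence already in hand = 2.4 × 0.25 × 5 = 3.
Odds after that evidence = (11/9989) × 3 = 33/9989.
Target odds = 19.
Need 5ⁿ ≥ 19 ÷ (33/9989) = 189791/33.
5⁵ = 3125 falls short of 189791/33 but 5⁶ = 15625 reaches it, so n = 6.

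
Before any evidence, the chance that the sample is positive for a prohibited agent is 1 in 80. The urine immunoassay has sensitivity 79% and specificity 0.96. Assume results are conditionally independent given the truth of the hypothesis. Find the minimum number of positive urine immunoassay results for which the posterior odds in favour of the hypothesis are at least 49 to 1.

Prior odds: 0.0125 ÷ 0.9875 = 1/79.
False-positive rate = 1 − 0.96 = 0.04; likelihood ratio of a positive = 0.79/0.04 = 19.75.
Target odds = 49.
Require 19.75ⁿ ≥ 49 ÷ (1/79) = 3871.
19.75² = 390.0625 falls short of 3871 but 19.75³ = 7703.734375 reaches it, so n = 3.

3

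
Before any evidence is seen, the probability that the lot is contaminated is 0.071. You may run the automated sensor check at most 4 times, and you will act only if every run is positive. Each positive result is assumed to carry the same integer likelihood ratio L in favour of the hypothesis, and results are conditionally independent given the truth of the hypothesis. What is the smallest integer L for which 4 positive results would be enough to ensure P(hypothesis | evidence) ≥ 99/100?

Prior odds = 0.071/0.929 = 71/929.
Target odds = 0.99/0.01 = 99.
Need L⁴ ≥ 99 ÷ (71/929) = 91971/71.
5⁴ = 625 < 91971/71 ≤ 1296 = 6⁴, so L = 6.

6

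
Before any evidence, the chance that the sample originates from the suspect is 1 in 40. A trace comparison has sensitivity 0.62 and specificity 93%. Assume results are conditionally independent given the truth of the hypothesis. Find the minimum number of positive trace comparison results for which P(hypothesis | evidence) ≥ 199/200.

5

Prior odds: 0.025 ÷ 0.975 = 1/39.
False-positive rate = 1 − 0.93 = 0.07; likelihood ratio of a positive = 0.62/0.07 = 62/7.
Target posterior odds = 0.995/0.005 = 199.
Need (1/39) × (62/7)ⁿ ≥ 199, i.e. (62/7)ⁿ ≥ 7761.
(62/7)⁴ = 14776336/2401 falls short of 7761 but (62/7)⁵ = 916132832/16807 reaches it, so n = 5.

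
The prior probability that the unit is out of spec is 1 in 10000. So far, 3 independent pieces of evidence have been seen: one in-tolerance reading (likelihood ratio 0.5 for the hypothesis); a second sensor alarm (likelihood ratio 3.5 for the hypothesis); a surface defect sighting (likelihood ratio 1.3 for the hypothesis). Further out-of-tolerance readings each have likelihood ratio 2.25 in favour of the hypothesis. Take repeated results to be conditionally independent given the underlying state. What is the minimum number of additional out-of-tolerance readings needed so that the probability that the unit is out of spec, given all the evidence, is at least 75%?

Prior odds = 0.0001/0.9999 = 1/9999.
Combined Bayes factor of the evidence already in hand = 0.5 × 3.5 × 1.3 = 2.275.
Odds after that evidence = (1/9999) × 2.275 = 91/399960.
Target odds = 0.75/0.25 = 3.
Need 2.25ⁿ ≥ 3 ÷ (91/399960) = 1199880/91.
2.25¹¹ ≈7481.83 falls short of 1199880/91 but 2.25¹² ≈16834.1 reaches it, so n = 12.

12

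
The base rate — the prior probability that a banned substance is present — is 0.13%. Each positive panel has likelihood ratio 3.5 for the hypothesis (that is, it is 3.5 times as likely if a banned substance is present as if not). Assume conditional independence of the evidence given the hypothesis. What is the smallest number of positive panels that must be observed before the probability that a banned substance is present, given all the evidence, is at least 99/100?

Prior odds = 0.0013/0.9987 = 13/9987.
Likelihood ratio per positive panel = 3.5.
Target posterior odds = 0.99/0.01 = 99.
Require 3.5ⁿ ≥ 99 ÷ (13/9987) = 988713/13.
3.5⁸ = 5764801/256 falls short of 988713/13 but 3.5⁹ = 40353607/512 reaches it, so n = 9.

9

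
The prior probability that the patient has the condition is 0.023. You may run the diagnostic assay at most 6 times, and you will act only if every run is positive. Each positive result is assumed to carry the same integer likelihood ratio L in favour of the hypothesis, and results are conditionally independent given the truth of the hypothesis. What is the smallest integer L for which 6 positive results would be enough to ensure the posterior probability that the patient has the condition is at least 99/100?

Prior odds = 0.023/0.977 = 23/977.
Target odds = 0.99/0.01 = 99.
Need L⁶ ≥ 99 ÷ (23/977) = 96723/23.
4⁶ = 4096 < 96723/23 ≤ 15625 = 5⁶, so L = 5.

5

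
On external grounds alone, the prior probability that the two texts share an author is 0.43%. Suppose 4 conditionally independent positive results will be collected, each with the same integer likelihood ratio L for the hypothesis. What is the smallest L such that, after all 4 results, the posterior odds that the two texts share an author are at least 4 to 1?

6

Prior odds = 0.0043/0.9957 = 43/9957.
Target odds = 4.
Need L⁴ ≥ 4 ÷ (43/9957) = 39828/43.
5⁴ = 625 < 39828/43 ≤ 1296 = 6⁴, so L = 6.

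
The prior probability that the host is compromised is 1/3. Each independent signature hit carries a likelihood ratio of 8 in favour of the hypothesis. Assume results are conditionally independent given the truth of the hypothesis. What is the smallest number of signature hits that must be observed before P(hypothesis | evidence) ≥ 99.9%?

4

Prior odds = (1/3)/(2/3) = 0.5.
Likelihood ratio per signature hit = 8.
Target posterior odds = 0.999/0.001 = 999.
Need 0.5 × 8ⁿ ≥ 999, i.e. 8ⁿ ≥ 1998.
8³ = 512 falls short of 1998 but 8⁴ = 4096 reaches it, so n = 4.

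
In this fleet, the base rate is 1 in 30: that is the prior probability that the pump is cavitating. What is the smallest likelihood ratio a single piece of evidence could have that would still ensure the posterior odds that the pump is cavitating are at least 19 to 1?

551

Prior odds = (1/30)/(29/30) = 1/29.
Target odds = 19.
Required Bayes factor = 19 ÷ (1/29) = 551.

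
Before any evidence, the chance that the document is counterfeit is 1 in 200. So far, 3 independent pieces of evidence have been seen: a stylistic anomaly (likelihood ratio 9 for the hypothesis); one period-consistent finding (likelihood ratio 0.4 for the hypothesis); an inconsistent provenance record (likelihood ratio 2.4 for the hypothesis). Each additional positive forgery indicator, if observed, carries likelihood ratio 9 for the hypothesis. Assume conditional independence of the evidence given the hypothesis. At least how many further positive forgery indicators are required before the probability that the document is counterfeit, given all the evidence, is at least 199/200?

Prior odds = 0.005/0.995 = 1/199.
Combined Bayes factor of the evidence already in hand = 9 × 0.4 × 2.4 = 8.64.
Odds after that evidence = (1/199) × 8.64 = 216/4975.
Target odds = 0.995/0.005 = 199.
Need 9ⁿ ≥ 199 ÷ (216/4975) = 990025/216.
9³ = 729 falls short of 990025/216 but 9⁴ = 6561 reaches it, so n = 4.

4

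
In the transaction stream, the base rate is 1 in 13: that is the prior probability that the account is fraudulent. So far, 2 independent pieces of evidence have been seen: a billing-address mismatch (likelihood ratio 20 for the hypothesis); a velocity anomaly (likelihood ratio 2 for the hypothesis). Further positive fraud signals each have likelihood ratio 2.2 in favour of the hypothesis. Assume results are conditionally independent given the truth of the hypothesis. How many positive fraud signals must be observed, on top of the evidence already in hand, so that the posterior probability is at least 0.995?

6

Prior odds = (1/13)/(12/13) = 1/12.
Combined Bayes factor of the evidence already in hand = 20 × 2 = 40.
Odds after that evidence = (1/12) × 40 = 10/3.
Target odds = 0.995/0.005 = 199.
Need 2.2ⁿ ≥ 199 ÷ (10/3) = 59.7.
2.2⁵ = 51.53632 falls short of 59.7 but 2.2⁶ = 1771561/15625 reaches it, so n = 6.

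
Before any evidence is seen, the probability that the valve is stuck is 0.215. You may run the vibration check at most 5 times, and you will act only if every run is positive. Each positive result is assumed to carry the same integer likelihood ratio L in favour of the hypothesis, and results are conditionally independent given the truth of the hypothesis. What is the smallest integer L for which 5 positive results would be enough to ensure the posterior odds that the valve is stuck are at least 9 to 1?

3

Prior odds = 0.215/0.785 = 43/157.
Target odds = 9.
Need L⁵ ≥ 9 ÷ (43/157) = 1413/43.
2⁵ = 32 < 1413/43 ≤ 243 = 3⁵, so L = 3.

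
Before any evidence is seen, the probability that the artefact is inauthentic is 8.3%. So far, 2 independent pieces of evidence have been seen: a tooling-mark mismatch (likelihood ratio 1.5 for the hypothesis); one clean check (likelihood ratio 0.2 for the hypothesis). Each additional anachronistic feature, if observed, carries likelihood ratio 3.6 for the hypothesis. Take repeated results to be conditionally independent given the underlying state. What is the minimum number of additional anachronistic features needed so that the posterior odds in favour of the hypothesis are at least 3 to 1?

4

Prior odds = 0.083/0.917 = 83/917.
Combined Bayes factor of the evidence already in hand = 1.5 × 0.2 = 0.3.
Odds after that evidence = (83/917) × 0.3 = 249/9170.
Target odds = 3.
Need 3.6ⁿ ≥ 3 ÷ (249/9170) = 9170/83.
3.6³ = 46.656 falls short of 9170/83 but 3.6⁴ = 167.9616 reaches it, so n = 4.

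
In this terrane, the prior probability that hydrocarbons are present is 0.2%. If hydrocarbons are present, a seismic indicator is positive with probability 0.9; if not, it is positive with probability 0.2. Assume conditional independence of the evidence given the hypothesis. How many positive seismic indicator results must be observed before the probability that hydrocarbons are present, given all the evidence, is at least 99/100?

Prior odds = 0.002/0.998 = 1/499.
Likelihood ratio of a positive = 0.9/0.2 = 4.5.
Target odds: 0.99 ÷ 0.01 = 99.
Need (1/499) × 4.5ⁿ ≥ 99, i.e. 4.5ⁿ ≥ 49401.
4.5⁷ = 4782969/128 falls short of 49401 but 4.5⁸ = 43046721/256 reaches it, so n = 8.

8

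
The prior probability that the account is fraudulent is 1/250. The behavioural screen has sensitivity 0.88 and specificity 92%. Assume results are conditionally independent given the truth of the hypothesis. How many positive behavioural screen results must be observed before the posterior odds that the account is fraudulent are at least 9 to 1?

4

Prior odds: 0.004 ÷ 0.996 = 1/249.
False-positive rate = 1 − 0.92 = 0.08; likelihood ratio of a positive = 0.88/0.08 = 11.
Target odds = 9.
Need (1/249) × 11ⁿ ≥ 9, i.e. 11ⁿ ≥ 2241.
11³ = 1331 falls short of 2241 but 11⁴ = 14641 reaches it, so n = 4.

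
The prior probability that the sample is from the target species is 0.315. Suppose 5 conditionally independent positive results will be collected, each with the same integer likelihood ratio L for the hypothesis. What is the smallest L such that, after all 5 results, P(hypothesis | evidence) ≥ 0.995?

Prior odds = 0.315/0.685 = 63/137.
Target odds = 0.995/0.005 = 199.
Need L⁵ ≥ 199 ÷ (63/137) = 27263/63.
3⁵ = 243 < 27263/63 ≤ 1024 = 4⁵, so L = 4.

4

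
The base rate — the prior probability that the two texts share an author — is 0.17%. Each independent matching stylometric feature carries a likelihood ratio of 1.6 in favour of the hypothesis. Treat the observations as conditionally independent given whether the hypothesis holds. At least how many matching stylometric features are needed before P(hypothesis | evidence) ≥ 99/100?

Prior odds = 0.0017/0.9983 = 17/9983.
Likelihood ratio per matching stylometric feature = 1.6.
Target odds: 0.99 ÷ 0.01 = 99.
Need (17/9983) × 1.6ⁿ ≥ 99, i.e. 1.6ⁿ ≥ 988317/17.
1.6²³ ≈49517.6 falls short of 988317/17 but 1.6²⁴ ≈79228.2 reaches it, so n = 24.

24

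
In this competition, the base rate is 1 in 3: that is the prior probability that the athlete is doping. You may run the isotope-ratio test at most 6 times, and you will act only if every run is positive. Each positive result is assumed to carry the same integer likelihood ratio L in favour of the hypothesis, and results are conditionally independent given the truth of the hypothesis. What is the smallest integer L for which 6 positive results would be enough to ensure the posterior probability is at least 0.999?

Prior odds = (1/3)/(2/3) = 0.5.
Target odds = 0.999/0.001 = 999.
Need L⁶ ≥ 999 ÷ 0.5 = 1998.
3⁶ = 729 < 1998 ≤ 4096 = 4⁶, so L = 4.

4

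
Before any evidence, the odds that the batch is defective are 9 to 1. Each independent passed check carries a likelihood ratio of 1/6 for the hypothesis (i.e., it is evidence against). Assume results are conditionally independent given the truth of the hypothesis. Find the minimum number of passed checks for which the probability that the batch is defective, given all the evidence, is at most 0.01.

4

Prior odds = 9.
Likelihood ratio per passed check = 1/6.
Target posterior odds = 0.01/0.99 = 1/99.
Need 9 × (1/6)ⁿ ≤ 1/99, i.e. (1/6)ⁿ ≤ 1/891.
(1/6)³ = 1/216 is still above 1/891 but (1/6)⁴ = 1/1296 is at or below it, so n = 4.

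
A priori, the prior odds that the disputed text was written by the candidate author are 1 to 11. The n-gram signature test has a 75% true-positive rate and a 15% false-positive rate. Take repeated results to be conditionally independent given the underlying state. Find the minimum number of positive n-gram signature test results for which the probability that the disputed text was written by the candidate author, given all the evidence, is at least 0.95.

4

Prior odds = 1/11.
Likelihood ratio of a positive result = 0.75/0.15 = 5.
Target posterior odds = 0.95/0.05 = 19.
Require 5ⁿ ≥ 19 ÷ (1/11) = 209.
5³ = 125 falls short of 209 but 5⁴ = 625 reaches it, so n = 4.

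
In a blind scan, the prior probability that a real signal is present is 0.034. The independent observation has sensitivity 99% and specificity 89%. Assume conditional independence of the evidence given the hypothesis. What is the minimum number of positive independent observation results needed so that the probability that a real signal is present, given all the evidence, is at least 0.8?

3

Prior odds: 0.034 ÷ 0.966 = 17/483.
False-positive rate = 1 − 0.89 = 0.11; likelihood ratio of a positive = 0.99/0.11 = 9.
Target posterior odds = 0.8/0.2 = 4.
Need (17/483) × 9ⁿ ≥ 4, i.e. 9ⁿ ≥ 1932/17.
9² = 81 falls short of 1932/17 but 9³ = 729 reaches it, so n = 3.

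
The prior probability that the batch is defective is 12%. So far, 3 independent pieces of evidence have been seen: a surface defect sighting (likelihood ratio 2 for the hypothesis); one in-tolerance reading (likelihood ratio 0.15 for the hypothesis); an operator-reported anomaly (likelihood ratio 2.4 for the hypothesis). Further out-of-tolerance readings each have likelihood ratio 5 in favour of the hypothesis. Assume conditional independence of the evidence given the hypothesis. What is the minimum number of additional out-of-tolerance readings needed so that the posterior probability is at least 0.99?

Prior odds = 0.12/0.88 = 3/22.
Combined Bayes factor of the evidence already in hand = 2 × 0.15 × 2.4 = 0.72.
Odds after that evidence = (3/22) × 0.72 = 27/275.
Target odds = 0.99/0.01 = 99.
Need 5ⁿ ≥ 99 ÷ (27/275) = 3025/3.
5⁴ = 625 falls short of 3025/3 but 5⁵ = 3125 reaches it, so n = 5.

5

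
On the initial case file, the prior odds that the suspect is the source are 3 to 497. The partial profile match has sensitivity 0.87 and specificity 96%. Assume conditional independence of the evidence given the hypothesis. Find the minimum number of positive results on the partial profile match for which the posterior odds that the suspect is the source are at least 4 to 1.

3

Prior odds = 3/497.
False-positive rate = 1 − 0.96 = 0.04; likelihood ratio of a positive = 0.87/0.04 = 21.75.
Target odds = 4.
Need (3/497) × 21.75ⁿ ≥ 4, i.e. 21.75ⁿ ≥ 1988/3.
21.75² = 473.0625 falls short of 1988/3 but 21.75³ = 658503/64 reaches it, so n = 3.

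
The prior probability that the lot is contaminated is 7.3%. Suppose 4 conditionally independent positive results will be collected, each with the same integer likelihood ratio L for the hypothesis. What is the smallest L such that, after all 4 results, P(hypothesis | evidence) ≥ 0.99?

Prior odds = 0.073/0.927 = 73/927.
Target odds = 0.99/0.01 = 99.
Need L⁴ ≥ 99 ÷ (73/927) = 91773/73.
5⁴ = 625 < 91773/73 ≤ 1296 = 6⁴, so L = 6.

6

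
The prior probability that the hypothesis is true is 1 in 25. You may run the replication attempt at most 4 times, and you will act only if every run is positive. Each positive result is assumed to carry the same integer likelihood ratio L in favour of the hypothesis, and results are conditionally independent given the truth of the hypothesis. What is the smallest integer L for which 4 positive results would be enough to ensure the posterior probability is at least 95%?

Prior odds = 0.04/0.96 = 1/24.
Target odds = 0.95/0.05 = 19.
Need L⁴ ≥ 19 ÷ (1/24) = 456.
4⁴ = 256 < 456 ≤ 625 = 5⁴, so L = 5.

5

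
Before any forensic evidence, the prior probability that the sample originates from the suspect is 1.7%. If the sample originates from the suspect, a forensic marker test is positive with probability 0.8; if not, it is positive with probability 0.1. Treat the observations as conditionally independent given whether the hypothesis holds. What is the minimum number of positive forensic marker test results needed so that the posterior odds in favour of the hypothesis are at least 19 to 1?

Prior odds: 0.017 ÷ 0.983 = 17/983.
Likelihood ratio of a positive = 0.8/0.1 = 8.
Target odds = 19.
Need (17/983) × 8ⁿ ≥ 19, i.e. 8ⁿ ≥ 18677/17.
8³ = 512 falls short of 18677/17 but 8⁴ = 4096 reaches it, so n = 4.

4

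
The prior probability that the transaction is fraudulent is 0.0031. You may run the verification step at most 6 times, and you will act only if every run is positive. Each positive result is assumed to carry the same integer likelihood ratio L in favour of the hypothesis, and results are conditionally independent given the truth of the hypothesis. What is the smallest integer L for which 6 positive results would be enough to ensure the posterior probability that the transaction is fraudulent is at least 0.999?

Prior odds = 0.0031/0.9969 = 31/9969.
Target odds = 0.999/0.001 = 999.
Need L⁶ ≥ 999 ÷ (31/9969) = 9959031/31.
8⁶ = 262144 < 9959031/31 ≤ 531441 = 9⁶, so L = 9.

9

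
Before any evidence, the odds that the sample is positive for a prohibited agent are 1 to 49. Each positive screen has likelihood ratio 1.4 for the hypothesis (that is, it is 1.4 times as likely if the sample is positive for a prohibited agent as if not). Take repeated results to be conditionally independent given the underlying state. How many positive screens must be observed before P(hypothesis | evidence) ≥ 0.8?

16

Prior odds = 1/49.
Likelihood ratio per positive screen = 1.4.
Target odds: 0.8 ÷ 0.2 = 4.
Require 1.4ⁿ ≥ 4 ÷ (1/49) = 196.
1.4¹⁵ ≈155.568 falls short of 196 but 1.4¹⁶ ≈217.795 reaches it, so n = 16.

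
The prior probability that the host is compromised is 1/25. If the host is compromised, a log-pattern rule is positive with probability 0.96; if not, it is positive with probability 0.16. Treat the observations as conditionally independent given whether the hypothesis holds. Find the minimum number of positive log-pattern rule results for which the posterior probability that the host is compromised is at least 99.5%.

Prior odds = 0.04/0.96 = 1/24.
Likelihood ratio of a positive = 0.96/0.16 = 6.
Target odds: 0.995 ÷ 0.005 = 199.
Need (1/24) × 6ⁿ ≥ 199, i.e. 6ⁿ ≥ 4776.
6⁴ = 1296 falls short of 4776 but 6⁵ = 7776 reaches it, so n = 5.

5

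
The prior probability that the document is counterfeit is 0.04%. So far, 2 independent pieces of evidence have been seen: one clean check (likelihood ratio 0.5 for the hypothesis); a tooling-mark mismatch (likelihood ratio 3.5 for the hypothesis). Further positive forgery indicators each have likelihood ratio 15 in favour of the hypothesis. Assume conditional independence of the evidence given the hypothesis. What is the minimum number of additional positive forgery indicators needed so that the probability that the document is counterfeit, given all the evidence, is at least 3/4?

4

Prior odds = 0.0004/0.9996 = 1/2499.
Combined Bayes factor of the evidence already in hand = 0.5 × 3.5 = 1.75.
Odds after that evidence = (1/2499) × 1.75 = 1/1428.
Target odds = 0.75/0.25 = 3.
Need 15ⁿ ≥ 3 ÷ (1/1428) = 4284.
15³ = 3375 falls short of 4284 but 15⁴ = 50625 reaches it, so n = 4.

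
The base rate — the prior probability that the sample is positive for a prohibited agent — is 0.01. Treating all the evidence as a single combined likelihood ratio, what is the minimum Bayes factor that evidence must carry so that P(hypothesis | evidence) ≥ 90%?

Prior odds = 0.01/0.99 = 1/99.
Target odds = 0.9/0.1 = 9.
Required Bayes factor = 9 ÷ (1/99) = 891.

891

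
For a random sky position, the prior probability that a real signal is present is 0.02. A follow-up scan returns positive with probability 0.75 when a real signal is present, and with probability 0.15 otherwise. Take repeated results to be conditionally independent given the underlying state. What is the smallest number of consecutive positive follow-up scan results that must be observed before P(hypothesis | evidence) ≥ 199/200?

Prior odds = 0.02/0.98 = 1/49.
Likelihood ratio of a positive result = 0.75/0.15 = 5.
Target posterior odds = 0.995/0.005 = 199.
Need (1/49) × 5ⁿ ≥ 199, i.e. 5ⁿ ≥ 9751.
5⁵ = 3125 falls short of 9751 but 5⁶ = 15625 reaches it, so n = 6.

6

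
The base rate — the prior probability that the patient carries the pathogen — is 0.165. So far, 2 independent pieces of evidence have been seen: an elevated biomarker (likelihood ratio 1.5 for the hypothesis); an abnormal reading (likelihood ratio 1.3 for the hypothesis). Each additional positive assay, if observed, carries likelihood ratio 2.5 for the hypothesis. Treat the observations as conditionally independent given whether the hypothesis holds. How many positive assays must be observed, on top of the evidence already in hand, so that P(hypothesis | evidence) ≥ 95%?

Prior odds = 0.165/0.835 = 33/167.
Combined Bayes factor of the evidence already in hand = 1.5 × 1.3 = 1.95.
Odds after that evidence = (33/167) × 1.95 = 1287/3340.
Target odds = 0.95/0.05 = 19.
Need 2.5ⁿ ≥ 19 ÷ (1287/3340) = 63460/1287.
2.5⁴ = 39.0625 falls short of 63460/1287 but 2.5⁵ = 97.65625 reaches it, so n = 5.

5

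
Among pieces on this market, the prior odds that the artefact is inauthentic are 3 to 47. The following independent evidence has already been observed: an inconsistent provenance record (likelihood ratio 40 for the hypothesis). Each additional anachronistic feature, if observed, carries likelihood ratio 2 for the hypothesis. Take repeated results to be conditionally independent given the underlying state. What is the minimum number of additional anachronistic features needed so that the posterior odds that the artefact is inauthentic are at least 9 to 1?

Prior odds = 3/47.
Bayes factor of the evidence already in hand = 40.
Odds after that evidence = (3/47) × 40 = 120/47.
Target odds = 9.
Need 2ⁿ ≥ 9 ÷ (120/47) = 3.525.
2¹ = 2 falls short of 3.525 but 2² = 4 reaches it, so n = 2.

2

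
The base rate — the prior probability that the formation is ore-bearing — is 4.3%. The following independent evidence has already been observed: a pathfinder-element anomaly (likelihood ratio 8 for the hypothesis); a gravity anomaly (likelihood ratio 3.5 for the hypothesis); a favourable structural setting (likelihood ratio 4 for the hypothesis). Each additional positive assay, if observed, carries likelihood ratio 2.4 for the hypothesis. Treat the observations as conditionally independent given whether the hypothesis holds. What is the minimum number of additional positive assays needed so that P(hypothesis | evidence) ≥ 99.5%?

Prior odds = 0.043/0.957 = 43/957.
Combined Bayes factor of the evidence already in hand = 8 × 3.5 × 4 = 112.
Odds after that evidence = (43/957) × 112 = 4816/957.
Target odds = 0.995/0.005 = 199.
Need 2.4ⁿ ≥ 199 ÷ (4816/957) = 190443/4816.
2.4⁴ = 33.1776 falls short of 190443/4816 but 2.4⁵ = 79.62624 reaches it, so n = 5.

5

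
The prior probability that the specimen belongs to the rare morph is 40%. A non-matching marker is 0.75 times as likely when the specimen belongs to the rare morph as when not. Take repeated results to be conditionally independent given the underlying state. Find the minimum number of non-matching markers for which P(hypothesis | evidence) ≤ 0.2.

Prior odds: 0.4 ÷ 0.6 = 2/3.
Likelihood ratio per non-matching marker = 0.75.
Target odds: 0.2 ÷ 0.8 = 0.25.
Need (2/3) × 0.75ⁿ ≤ 0.25, i.e. 0.75ⁿ ≤ 0.375.
0.75³ = 0.421875 is still above 0.375 but 0.75⁴ = 0.31640625 is at or below it, so n = 4.

4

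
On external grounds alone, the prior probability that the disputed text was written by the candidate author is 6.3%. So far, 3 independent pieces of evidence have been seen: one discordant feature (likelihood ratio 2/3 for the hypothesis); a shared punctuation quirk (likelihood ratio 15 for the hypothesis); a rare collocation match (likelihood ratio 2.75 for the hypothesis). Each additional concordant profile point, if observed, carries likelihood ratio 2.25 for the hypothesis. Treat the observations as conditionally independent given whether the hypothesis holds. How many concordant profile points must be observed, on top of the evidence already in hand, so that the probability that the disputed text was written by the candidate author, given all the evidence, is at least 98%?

5

Prior odds = 0.063/0.937 = 63/937.
Combined Bayes factor of the evidence already in hand = (2/3) × 15 × 2.75 = 27.5.
Odds after that evidence = (63/937) × 27.5 = 3465/1874.
Target odds = 0.98/0.02 = 49.
Need 2.25ⁿ ≥ 49 ÷ (3465/1874) = 13118/495.
2.25⁴ = 25.62890625 falls short of 13118/495 but 2.25⁵ = 59049/1024 reaches it, so n = 5.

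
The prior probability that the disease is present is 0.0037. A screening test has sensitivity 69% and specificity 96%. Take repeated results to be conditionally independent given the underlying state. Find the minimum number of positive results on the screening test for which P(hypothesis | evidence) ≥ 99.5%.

4

Prior odds: 0.0037 ÷ 0.9963 = 37/9963.
False-positive rate = 1 − 0.96 = 0.04; likelihood ratio of a positive = 0.69/0.04 = 17.25.
Target posterior odds = 0.995/0.005 = 199.
Need (37/9963) × 17.25ⁿ ≥ 199, i.e. 17.25ⁿ ≥ 1982637/37.
17.25³ = 5132.953125 falls short of 1982637/37 but 17.25⁴ = 22667121/256 reaches it, so n = 4.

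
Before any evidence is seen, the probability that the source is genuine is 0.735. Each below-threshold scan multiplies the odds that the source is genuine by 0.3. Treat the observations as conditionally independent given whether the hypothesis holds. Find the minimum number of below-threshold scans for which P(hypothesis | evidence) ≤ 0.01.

Prior odds: 0.735 ÷ 0.265 = 147/53.
Likelihood ratio per below-threshold scan = 0.3.
Target posterior odds = 0.01/0.99 = 1/99.
Require 0.3ⁿ ≤ 1/99 ÷ (147/53) = 53/14553.
0.3⁴ = 0.0081 is still above 53/14553 but 0.3⁵ = 243/100000 is at or below it, so n = 5.

5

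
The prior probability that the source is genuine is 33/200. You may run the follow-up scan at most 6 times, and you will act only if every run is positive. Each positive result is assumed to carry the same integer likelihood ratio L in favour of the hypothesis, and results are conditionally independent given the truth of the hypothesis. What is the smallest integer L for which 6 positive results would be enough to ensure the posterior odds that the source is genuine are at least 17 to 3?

2

Prior odds = 0.165/0.835 = 33/167.
Target odds = 17/3.
Need L⁶ ≥ 17/3 ÷ (33/167) = 2839/99.
1⁶ = 1 < 2839/99 ≤ 64 = 2⁶, so L = 2.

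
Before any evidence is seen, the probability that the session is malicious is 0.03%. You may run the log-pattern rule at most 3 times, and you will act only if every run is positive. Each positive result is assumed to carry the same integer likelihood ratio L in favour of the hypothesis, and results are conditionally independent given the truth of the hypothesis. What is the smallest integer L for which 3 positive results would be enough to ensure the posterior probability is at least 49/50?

55

Prior odds = 0.0003/0.9997 = 3/9997.
Target odds = 0.98/0.02 = 49.
Need L³ ≥ 49 ÷ (3/9997) = 489853/3.
54³ = 157464 < 489853/3 ≤ 166375 = 55³, so L = 55.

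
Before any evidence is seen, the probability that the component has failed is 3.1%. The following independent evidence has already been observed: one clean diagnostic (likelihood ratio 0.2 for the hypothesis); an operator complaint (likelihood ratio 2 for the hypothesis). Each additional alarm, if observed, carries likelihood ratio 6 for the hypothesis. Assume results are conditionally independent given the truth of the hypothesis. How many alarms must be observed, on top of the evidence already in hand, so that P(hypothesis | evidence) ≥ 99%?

5

Prior odds = 0.031/0.969 = 31/969.
Combined Bayes factor of the evidence already in hand = 0.2 × 2 = 0.4.
Odds after that evidence = (31/969) × 0.4 = 62/4845.
Target odds = 0.99/0.01 = 99.
Need 6ⁿ ≥ 99 ÷ (62/4845) = 479655/62.
6⁴ = 1296 falls short of 479655/62 but 6⁵ = 7776 reaches it, so n = 5.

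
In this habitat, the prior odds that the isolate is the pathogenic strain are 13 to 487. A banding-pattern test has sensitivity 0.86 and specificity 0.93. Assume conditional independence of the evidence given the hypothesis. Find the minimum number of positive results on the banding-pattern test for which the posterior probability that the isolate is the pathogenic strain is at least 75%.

2

Prior odds = 13/487.
False-positive rate = 1 − 0.93 = 0.07; likelihood ratio of a positive = 0.86/0.07 = 86/7.
Target posterior odds = 0.75/0.25 = 3.
Require (86/7)ⁿ ≥ 3 ÷ (13/487) = 1461/13.
(86/7)¹ = 86/7 falls short of 1461/13 but (86/7)² = 7396/49 reaches it, so n = 2.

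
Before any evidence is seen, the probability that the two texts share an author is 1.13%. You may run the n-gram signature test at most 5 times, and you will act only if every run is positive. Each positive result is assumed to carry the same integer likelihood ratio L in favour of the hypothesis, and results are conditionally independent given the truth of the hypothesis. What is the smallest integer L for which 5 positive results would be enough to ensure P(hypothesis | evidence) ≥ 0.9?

Prior odds = 0.0113/0.9887 = 113/9887.
Target odds = 0.9/0.1 = 9.
Need L⁵ ≥ 9 ÷ (113/9887) = 88983/113.
3⁵ = 243 < 88983/113 ≤ 1024 = 4⁵, so L = 4.

4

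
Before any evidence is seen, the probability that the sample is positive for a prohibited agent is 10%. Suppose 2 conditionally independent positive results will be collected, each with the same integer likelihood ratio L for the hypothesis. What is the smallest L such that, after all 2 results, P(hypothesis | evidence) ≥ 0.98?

21

Prior odds = 0.1/0.9 = 1/9.
Target odds = 0.98/0.02 = 49.
Need L² ≥ 49 ÷ (1/9) = 441.
20² = 400 < 441 ≤ 441 = 21², so L = 21.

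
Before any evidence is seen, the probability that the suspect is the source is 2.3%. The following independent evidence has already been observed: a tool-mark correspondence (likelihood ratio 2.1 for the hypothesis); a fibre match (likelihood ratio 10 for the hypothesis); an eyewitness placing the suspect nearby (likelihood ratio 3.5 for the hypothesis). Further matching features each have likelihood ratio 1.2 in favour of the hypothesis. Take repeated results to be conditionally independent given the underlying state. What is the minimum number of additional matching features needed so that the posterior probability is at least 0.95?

Prior odds = 0.023/0.977 = 23/977.
Combined Bayes factor of the evidence already in hand = 2.1 × 10 × 3.5 = 73.5.
Odds after that evidence = (23/977) × 73.5 = 3381/1954.
Target odds = 0.95/0.05 = 19.
Need 1.2ⁿ ≥ 19 ÷ (3381/1954) = 37126/3381.
1.2¹³ ≈10.6993 falls short of 37126/3381 but 1.2¹⁴ ≈12.8392 reaches it, so n = 14.

14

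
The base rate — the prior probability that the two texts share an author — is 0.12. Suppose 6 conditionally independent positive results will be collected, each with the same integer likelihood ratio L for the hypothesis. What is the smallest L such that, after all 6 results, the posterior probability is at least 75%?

Prior odds = 0.12/0.88 = 3/22.
Target odds = 0.75/0.25 = 3.
Need L⁶ ≥ 3 ÷ (3/22) = 22.
1⁶ = 1 < 22 ≤ 64 = 2⁶, so L = 2.

2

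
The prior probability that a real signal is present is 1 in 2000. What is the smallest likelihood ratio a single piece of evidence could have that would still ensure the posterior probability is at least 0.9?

Prior odds = 0.0005/0.9995 = 1/1999.
Target odds = 0.9/0.1 = 9.
Required Bayes factor = 9 ÷ (1/1999) = 17991.

17991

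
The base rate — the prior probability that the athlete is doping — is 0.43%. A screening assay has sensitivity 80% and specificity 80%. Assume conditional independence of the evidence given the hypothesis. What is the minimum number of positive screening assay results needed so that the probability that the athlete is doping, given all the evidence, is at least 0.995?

8

Prior odds = 0.0043/0.9957 = 43/9957.
False-positive rate = 1 − 0.8 = 0.2; likelihood ratio of a positive = 0.8/0.2 = 4.
Target posterior odds = 0.995/0.005 = 199.
Require 4ⁿ ≥ 199 ÷ (43/9957) = 1981443/43.
4⁷ = 16384 falls short of 1981443/43 but 4⁸ = 65536 reaches it, so n = 8.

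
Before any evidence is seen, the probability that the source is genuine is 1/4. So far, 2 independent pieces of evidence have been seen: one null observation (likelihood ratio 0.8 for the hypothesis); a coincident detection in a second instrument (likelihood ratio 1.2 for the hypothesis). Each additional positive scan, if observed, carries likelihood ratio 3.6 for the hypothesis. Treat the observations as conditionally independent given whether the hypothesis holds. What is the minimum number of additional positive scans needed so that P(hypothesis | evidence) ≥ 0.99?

5

Prior odds = 0.25/0.75 = 1/3.
Combined Bayes factor of the evidence already in hand = 0.8 × 1.2 = 0.96.
Odds after that evidence = (1/3) × 0.96 = 0.32.
Target odds = 0.99/0.01 = 99.
Need 3.6ⁿ ≥ 99 ÷ 0.32 = 309.375.
3.6⁴ = 167.9616 falls short of 309.375 but 3.6⁵ = 604.66176 reaches it, so n = 5.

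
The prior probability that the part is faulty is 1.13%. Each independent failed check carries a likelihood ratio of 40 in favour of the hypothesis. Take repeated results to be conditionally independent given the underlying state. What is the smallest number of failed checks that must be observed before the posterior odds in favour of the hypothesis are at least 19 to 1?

3

Prior odds: 0.0113 ÷ 0.9887 = 113/9887.
Likelihood ratio per failed check = 40.
Target odds = 19.
Need (113/9887) × 40ⁿ ≥ 19, i.e. 40ⁿ ≥ 187853/113.
40² = 1600 falls short of 187853/113 but 40³ = 64000 reaches it, so n = 3.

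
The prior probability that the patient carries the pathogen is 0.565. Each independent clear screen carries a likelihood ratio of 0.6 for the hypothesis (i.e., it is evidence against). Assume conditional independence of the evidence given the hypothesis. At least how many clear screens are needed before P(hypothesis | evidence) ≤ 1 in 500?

Prior odds: 0.565 ÷ 0.435 = 113/87.
Likelihood ratio per clear screen = 0.6.
Target odds: 0.002 ÷ 0.998 = 1/499.
Require 0.6ⁿ ≤ 1/499 ÷ (113/87) = 87/56387.
0.6¹² = 531441/244140625 is still above 87/56387 but 0.6¹³ ≈0.00130607 is at or below it, so n = 13.

13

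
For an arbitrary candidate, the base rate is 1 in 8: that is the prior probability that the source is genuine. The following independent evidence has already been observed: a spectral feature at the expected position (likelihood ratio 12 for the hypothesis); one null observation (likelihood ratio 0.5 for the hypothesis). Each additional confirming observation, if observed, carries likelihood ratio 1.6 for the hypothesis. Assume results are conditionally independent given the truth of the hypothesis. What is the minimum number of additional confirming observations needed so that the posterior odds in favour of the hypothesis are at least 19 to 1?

Prior odds = 0.125/0.875 = 1/7.
Combined Bayes factor of the evidence already in hand = 12 × 0.5 = 6.
Odds after that evidence = (1/7) × 6 = 6/7.
Target odds = 19.
Need 1.6ⁿ ≥ 19 ÷ (6/7) = 133/6.
1.6⁶ = 262144/15625 falls short of 133/6 but 1.6⁷ = 2097152/78125 reaches it, so n = 7.

7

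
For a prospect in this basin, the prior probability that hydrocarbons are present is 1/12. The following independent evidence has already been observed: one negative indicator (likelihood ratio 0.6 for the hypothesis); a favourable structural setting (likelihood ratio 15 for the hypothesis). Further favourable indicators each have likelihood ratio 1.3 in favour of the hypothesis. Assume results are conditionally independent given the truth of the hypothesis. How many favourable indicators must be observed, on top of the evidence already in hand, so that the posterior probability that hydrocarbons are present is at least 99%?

19

Prior odds = (1/12)/(11/12) = 1/11.
Combined Bayes factor of the evidence already in hand = 0.6 × 15 = 9.
Odds after that evidence = (1/11) × 9 = 9/11.
Target odds = 0.99/0.01 = 99.
Need 1.3ⁿ ≥ 99 ÷ (9/11) = 121.
1.3¹⁸ ≈112.455 falls short of 121 but 1.3¹⁹ ≈146.192 reaches it, so n = 19.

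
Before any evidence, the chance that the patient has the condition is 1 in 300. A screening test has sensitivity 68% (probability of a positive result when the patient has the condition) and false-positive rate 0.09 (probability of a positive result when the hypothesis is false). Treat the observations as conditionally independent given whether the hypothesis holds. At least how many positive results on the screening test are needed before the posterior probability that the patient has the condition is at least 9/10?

Prior odds: (1/300) ÷ (299/300) = 1/299.
Likelihood ratio of a positive result = 0.68/0.09 = 68/9.
Target odds: 0.9 ÷ 0.1 = 9.
Need (1/299) × (68/9)ⁿ ≥ 9, i.e. (68/9)ⁿ ≥ 2691.
(68/9)³ = 314432/729 falls short of 2691 but (68/9)⁴ = 21381376/6561 reaches it, so n = 4.

4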